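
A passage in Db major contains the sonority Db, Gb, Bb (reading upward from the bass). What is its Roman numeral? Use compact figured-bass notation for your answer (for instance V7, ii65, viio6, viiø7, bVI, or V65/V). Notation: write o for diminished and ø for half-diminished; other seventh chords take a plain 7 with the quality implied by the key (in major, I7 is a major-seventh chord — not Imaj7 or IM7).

Stacked in thirds the chord is Gb-Bb-Db: a major triad on Gb.
Gb is scale degree 4 in Db major, and a major triad on that degree is written IV.
With Db in the bass the chord is in second inversion, so the figured bass is 64.

IV64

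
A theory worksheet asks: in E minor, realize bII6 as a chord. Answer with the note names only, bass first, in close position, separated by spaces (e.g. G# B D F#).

A C F

Scale degree 2 in E minor is F#; lowering it a half step gives F. bII6 is the Neapolitan sixth — a major triad on the lowered second degree, here in its customary first inversion.
So the chord is F-A-C.
With the 6 figure the chord is in first inversion; from the bass A upward in close position it reads A-C-F.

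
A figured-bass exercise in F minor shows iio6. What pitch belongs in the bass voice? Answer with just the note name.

Bb

iio in F minor has root G; the chord is G-Bb-Db.
The figure 6 means first inversion — the third is in the bass.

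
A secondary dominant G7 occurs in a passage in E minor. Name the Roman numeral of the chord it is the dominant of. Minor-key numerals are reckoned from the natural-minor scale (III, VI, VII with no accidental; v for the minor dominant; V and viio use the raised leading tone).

VI

The chord is a dominant seventh chord on G.
A dominant resolves down a perfect fifth: G → C. In E minor, C is scale degree 6, i.e. VI.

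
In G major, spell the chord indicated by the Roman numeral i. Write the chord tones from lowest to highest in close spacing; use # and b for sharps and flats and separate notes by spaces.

i is the minor tonic, borrowed from the parallel minor. In G major that root is G.
So the chord is G-Bb-D.

G Bb D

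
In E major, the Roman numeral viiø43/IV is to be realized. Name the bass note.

The applied chord viiø43/IV is rooted on G#: G#-B-D-F#.
The figure 43 means second inversion — the fifth is in the bass.

D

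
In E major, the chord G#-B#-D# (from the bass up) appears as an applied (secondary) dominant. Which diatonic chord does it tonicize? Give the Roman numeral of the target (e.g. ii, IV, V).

vi

The chord is a major triad on G#.
A dominant resolves down a perfect fifth: G# → C#. In E major, C# is scale degree 6, i.e. vi.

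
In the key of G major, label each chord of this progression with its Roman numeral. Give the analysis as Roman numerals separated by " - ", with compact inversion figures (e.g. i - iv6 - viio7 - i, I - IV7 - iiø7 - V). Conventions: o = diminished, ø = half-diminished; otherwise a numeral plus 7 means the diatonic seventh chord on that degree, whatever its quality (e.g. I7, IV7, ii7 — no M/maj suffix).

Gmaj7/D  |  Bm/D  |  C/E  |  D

Gmaj7/D: major seventh chord on G = scale degree 1 → I43.
Bm/D has root B, degree 3 in G major, so iii6.
C/E: major triad on C = scale degree 4 → IV6.
D has root D, degree 5 in G major, so V.

I43 - iii6 - IV6 - V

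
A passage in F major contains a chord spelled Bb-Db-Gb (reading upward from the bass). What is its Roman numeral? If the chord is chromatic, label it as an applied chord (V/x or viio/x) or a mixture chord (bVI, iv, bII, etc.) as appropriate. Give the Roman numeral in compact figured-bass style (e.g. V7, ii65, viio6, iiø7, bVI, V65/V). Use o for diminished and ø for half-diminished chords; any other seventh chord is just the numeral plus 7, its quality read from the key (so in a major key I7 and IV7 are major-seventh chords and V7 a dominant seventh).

bII6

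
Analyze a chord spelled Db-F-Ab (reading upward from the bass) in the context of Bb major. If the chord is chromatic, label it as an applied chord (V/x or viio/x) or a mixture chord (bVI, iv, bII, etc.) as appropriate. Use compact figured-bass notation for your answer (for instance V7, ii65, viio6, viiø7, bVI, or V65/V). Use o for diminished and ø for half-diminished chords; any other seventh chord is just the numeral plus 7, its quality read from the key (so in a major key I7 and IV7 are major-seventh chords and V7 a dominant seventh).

bIII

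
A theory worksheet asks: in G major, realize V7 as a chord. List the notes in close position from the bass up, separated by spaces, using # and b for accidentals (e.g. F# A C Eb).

D F# A C

In G major, the fifth degree is D, and the diatonic chord built there is a dominant seventh chord.
That chord is spelled D-F#-A-C.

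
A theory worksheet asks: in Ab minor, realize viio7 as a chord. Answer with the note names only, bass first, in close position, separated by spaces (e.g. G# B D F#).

In Ab minor, the leading-tone chord is built on the raised seventh degree, G.
That chord is spelled G-Bb-Db-Fb.

G Bb Db Fb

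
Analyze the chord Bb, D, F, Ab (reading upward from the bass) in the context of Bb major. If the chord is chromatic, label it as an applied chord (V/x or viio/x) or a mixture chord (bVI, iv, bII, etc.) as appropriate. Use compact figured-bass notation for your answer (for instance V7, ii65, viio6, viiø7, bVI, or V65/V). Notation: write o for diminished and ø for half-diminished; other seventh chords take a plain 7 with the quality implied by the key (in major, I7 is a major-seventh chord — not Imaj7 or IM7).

Stacked in thirds the chord is Bb-D-F-Ab: a dominant seventh chord on Bb.
Bb is not a diatonic chord root with this quality in Bb major, but it lies a perfect fifth above Eb (IV), so the chord functions as an applied dominant of IV.

V7/IV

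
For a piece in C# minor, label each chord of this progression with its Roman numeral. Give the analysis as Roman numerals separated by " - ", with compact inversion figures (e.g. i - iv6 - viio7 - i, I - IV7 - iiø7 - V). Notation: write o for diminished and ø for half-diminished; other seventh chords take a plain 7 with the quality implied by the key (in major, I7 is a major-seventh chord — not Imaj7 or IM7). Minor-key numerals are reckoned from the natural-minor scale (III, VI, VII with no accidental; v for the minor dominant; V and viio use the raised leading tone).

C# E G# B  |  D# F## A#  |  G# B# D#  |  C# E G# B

i7 - V/V - V - i7

C#-E-G#-B has root C#, degree 1 in C# minor, so i7.
D#-F##-A# is the secondary dominant of V (major triad on D#): V/V.
G#-B#-D#: root G# is the dominant; major triad there is V.
C#-E-G#-B has root C#, degree 1 in C# minor, so i7.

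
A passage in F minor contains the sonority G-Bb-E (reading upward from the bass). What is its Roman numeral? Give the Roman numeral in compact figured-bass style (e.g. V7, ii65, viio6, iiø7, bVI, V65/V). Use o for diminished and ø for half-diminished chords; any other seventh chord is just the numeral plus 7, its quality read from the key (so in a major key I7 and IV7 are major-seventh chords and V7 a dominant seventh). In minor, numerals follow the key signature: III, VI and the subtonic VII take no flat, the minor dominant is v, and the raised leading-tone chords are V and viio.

viio6

Stacked in thirds the chord is E-G-Bb: a diminished triad on E.
In F minor, E is the leading tone; the diatonic diminished triad there is viio.
With G in the bass the chord is in first inversion, so the figured bass is 6.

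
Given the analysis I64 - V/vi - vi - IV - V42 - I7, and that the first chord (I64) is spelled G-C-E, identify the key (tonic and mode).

C major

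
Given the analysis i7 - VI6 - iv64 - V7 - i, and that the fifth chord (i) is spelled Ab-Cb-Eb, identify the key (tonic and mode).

The chord Abm is a minor triad rooted on Ab; its label is i.
If Ab is scale degree 1 and the mode makes that degree carry a minor triad, the tonic is Ab and the mode is minor.

Ab minor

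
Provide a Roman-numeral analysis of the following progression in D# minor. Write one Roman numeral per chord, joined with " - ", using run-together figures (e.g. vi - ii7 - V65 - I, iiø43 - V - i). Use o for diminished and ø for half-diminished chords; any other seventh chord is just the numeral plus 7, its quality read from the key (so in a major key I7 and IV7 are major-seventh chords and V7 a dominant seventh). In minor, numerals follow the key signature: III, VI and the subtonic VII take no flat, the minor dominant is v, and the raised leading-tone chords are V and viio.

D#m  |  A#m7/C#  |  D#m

i - v65 - i

D#m: root D# is the tonic; minor triad there is i.
A#m7/C#: root A# is the dominant; minor seventh chord there is v65.
D#m: root D# is the tonic; minor triad there is i.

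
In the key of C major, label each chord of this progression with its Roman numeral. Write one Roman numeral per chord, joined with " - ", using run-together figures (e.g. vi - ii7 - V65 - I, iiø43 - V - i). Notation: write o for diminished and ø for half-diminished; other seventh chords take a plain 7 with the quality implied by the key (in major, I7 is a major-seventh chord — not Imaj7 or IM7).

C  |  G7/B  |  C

C: major triad on C = scale degree 1 → I.
G7/B: dominant seventh chord on G = scale degree 5 → V65.
C has root C, degree 1 in C major, so I.

I - V65 - I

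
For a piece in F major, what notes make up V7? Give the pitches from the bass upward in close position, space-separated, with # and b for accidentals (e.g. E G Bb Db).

C E G Bb

In F major, scale degree 5 is C, and the diatonic chord built there is a dominant seventh chord.
That chord is spelled C-E-G-Bb.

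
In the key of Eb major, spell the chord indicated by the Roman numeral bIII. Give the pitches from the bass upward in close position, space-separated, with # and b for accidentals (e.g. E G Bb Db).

Scale degree 3 in Eb major is G; lowering it a half step gives Gb. bIII is a major triad on the lowered third degree, borrowed from the parallel minor.
So the chord is Gb-Bb-Db, a major triad.

Gb Bb Db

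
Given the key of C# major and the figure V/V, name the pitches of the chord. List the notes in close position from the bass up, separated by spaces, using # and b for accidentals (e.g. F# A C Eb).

D# F## A#

V/V is a secondary dominant — the dominant triad of V. V in C# major is G#, so the applied chord's root is D#, a perfect fifth above.
Building a major triad on D# gives D#-F##-A#.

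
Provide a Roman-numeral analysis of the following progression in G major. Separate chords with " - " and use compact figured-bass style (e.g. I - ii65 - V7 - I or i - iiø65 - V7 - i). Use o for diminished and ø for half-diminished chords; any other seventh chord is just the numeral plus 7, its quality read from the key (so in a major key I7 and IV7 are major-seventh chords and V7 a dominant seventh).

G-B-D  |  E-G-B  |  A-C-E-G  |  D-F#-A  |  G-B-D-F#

G-B-D has root G, degree 1 in G major, so I.
E-G-B: minor triad on E = scale degree 6 → vi.
A-C-E-G: minor seventh chord on A = scale degree 2 → ii7.
D-F#-A: major triad on D = scale degree 5 → V.
G-B-D-F#: major seventh chord on G = scale degree 1 → I7.

I - vi - ii7 - V - I7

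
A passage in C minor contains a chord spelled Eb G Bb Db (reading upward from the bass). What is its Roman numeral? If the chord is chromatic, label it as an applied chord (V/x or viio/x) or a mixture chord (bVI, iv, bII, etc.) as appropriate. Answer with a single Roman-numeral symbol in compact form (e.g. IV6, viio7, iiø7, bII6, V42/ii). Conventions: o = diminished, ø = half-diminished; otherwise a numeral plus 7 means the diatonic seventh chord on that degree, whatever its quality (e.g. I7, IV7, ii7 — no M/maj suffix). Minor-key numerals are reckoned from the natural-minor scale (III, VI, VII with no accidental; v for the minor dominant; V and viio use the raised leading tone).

The pitches Eb-G-Bb-Db form a dominant seventh chord rooted on Eb.
Eb is not a diatonic chord root with this quality in C minor, but it lies a perfect fifth above Ab (VI), so the chord functions as an applied dominant of VI.

V7/VI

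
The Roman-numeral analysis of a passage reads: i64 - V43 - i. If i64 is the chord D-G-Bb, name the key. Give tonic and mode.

G minor

The chord Gm/D is a minor triad rooted on G; its label is i64.
If G is scale degree 1 and the mode makes that degree carry a minor triad, the tonic is G and the mode is minor.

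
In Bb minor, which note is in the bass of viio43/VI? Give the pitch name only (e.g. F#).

Cb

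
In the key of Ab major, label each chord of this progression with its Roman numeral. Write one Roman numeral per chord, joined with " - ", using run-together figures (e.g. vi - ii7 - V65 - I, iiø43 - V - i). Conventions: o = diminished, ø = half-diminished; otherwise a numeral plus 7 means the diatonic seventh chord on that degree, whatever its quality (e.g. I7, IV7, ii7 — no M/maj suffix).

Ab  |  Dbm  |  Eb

Ab: major triad on Ab = scale degree 1 → I.
Dbm is non-diatonic — iv, a mixture chord from Ab minor.
Eb: root Eb is the dominant; major triad there is V.

I - iv - V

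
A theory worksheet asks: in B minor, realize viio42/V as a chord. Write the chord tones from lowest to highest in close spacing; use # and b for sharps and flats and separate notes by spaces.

D E# G# B

The slash marks an applied leading-tone chord: viio of V. In B minor, V is F#, so the leading tone to it is E#, a half step below.
Building a fully diminished seventh chord on E# gives E#-G#-B-D.
The figured bass 42 indicates third inversion, placing the seventh (D) in the bass: D-E#-G#-B.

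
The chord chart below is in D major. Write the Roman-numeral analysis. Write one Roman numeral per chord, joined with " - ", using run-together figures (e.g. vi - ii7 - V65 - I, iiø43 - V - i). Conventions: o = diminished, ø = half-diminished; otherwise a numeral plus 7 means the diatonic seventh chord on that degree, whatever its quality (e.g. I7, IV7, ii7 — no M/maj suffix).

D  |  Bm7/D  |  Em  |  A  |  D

D: root D is the tonic; major triad there is I.
Bm7/D: root B is the submediant; minor seventh chord there is vi65.
Em has root E, degree 2 in D major, so ii.
A: root A is the dominant; major triad there is V.
D has root D, degree 1 in D major, so I.

I - vi65 - ii - V - I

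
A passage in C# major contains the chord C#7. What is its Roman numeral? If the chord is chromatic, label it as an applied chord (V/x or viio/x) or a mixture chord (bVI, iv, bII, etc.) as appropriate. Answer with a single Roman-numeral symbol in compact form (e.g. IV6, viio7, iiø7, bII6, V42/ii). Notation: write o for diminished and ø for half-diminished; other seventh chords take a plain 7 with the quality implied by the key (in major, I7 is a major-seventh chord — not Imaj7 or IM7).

V7/IV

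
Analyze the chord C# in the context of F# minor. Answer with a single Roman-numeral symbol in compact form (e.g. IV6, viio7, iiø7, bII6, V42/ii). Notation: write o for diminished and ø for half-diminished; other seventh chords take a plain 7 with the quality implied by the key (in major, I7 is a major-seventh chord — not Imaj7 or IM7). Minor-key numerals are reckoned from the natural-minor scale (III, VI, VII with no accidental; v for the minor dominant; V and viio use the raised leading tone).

V

The pitches C#-E#-G# form a major triad rooted on C#.
C# is scale degree 5 in F# minor, and a major triad on that degree is written V.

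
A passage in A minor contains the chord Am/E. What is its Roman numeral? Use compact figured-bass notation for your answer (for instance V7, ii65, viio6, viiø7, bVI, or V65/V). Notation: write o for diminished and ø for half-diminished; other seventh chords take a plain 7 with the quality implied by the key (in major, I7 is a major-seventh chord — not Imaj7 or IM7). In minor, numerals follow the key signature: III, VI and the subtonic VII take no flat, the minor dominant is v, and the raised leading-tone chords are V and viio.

i64

Stacked in thirds the chord is A-C-E: a minor triad on A.
In A minor, A is the tonic; the diatonic minor triad there is i.
With E in the bass the chord is in second inversion, so the figured bass is 64.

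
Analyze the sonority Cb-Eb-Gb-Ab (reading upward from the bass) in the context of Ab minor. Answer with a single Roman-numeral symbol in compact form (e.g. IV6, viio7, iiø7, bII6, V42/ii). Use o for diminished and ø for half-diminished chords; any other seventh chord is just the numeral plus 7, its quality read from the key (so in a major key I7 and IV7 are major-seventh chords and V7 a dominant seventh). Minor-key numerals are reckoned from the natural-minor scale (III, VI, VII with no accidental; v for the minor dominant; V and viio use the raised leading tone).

Stacked in thirds the chord is Ab-Cb-Eb-Gb: a minor seventh chord on Ab.
In Ab minor, Ab is the tonic; the diatonic minor seventh chord there is i7.
With Cb in the bass the chord is in first inversion, so the figured bass is 65.

i65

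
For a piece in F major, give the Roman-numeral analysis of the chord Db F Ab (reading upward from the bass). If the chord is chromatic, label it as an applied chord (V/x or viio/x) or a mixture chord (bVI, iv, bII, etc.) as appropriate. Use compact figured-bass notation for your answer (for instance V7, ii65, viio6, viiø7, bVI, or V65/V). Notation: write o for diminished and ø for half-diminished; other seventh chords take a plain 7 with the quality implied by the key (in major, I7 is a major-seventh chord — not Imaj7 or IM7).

bVI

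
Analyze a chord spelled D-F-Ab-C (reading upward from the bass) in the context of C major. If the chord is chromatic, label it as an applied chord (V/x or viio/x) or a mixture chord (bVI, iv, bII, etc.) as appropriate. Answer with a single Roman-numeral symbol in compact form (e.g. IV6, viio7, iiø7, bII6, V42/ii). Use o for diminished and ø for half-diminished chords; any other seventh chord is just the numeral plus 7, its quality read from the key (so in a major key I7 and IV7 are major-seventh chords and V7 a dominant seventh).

iiø7

The pitches D-F-Ab-C form a half-diminished seventh chord rooted on D.
D is the second degree of C major. This is the half-diminished supertonic seventh, borrowed from the parallel minor.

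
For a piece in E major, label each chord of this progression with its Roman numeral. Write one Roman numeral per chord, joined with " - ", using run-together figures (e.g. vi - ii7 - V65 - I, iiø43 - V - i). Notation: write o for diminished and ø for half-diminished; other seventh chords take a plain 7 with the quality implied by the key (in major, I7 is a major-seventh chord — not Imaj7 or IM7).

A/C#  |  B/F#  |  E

A/C#: root A is the subdominant; major triad there is IV6.
B/F#: major triad on B = scale degree 5 → V64.
E: major triad on E = scale degree 1 → I.

IV6 - V64 - I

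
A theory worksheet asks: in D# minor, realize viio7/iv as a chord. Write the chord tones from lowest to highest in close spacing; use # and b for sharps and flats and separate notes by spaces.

F## A# C# E

The slash marks an applied leading-tone chord: viio of iv. In D# minor, iv is G#, so the leading tone to it is F##, a half step below.
Building a fully diminished seventh chord on F## gives F##-A#-C#-E.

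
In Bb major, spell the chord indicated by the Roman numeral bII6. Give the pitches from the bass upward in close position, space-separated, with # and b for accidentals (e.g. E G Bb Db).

Eb Gb Cb

bII6 is the Neapolitan sixth — a major triad on the lowered second degree, here in its customary first inversion. In Bb major that root is Cb.
So the chord is Cb-Eb-Gb, a major triad.
The figured bass 6 indicates first inversion, placing the third (Eb) in the bass: Eb-Gb-Cb.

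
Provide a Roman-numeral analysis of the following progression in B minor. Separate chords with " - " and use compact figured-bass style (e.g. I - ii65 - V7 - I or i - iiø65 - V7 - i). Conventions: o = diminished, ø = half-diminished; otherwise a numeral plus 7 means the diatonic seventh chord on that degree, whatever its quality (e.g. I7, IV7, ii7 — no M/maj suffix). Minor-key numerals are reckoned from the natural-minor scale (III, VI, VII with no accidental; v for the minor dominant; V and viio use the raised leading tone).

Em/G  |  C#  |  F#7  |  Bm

iv6 - V/V - V7 - i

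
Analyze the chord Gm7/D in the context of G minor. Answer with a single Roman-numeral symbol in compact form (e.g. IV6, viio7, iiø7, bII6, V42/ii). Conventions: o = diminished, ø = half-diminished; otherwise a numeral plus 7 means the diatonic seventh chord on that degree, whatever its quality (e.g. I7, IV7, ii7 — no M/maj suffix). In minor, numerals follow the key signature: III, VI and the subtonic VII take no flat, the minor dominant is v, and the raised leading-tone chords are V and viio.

i43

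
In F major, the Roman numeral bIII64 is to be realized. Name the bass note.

bIII in F major has root Ab; the chord is Ab-C-Eb.
The figure 64 means second inversion — the fifth is in the bass.

Eb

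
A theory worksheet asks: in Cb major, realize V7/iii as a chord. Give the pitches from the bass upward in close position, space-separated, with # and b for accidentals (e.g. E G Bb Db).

V7/iii is a secondary dominant — the dominant seventh of iii. iii in Cb major is Eb, so the applied chord's root is Bb, a perfect fifth above.
Building a dominant seventh chord on Bb gives Bb-D-F-Ab.

Bb D F Ab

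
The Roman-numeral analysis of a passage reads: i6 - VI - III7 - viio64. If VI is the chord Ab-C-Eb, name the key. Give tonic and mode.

C minor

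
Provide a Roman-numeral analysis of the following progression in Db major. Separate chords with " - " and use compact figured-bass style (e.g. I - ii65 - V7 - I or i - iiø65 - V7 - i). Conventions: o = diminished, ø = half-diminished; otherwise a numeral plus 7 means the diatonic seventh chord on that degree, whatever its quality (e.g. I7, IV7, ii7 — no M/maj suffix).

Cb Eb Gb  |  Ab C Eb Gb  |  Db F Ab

bVII - V7 - I

Cb-Eb-Gb: major triad on Cb — chromatic; bVII (borrowed from the parallel minor).
Ab-C-Eb-Gb: root Ab is the dominant; dominant seventh chord there is V7.
Db-F-Ab: root Db is the tonic; major triad there is I.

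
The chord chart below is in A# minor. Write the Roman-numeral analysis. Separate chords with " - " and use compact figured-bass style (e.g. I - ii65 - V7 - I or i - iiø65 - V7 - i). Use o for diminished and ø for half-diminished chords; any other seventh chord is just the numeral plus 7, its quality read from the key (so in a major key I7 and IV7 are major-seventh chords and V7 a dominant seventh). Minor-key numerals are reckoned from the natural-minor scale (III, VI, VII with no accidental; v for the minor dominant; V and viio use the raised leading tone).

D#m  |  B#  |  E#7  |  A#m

D#m has root D#, degree 4 in A# minor, so iv.
B#: chromatic; B# is V of V, so V/V.
E#7: root E# is the dominant; dominant seventh chord there is V7.
A#m: minor triad on A# = scale degree 1 → i.

iv - V/V - V7 - i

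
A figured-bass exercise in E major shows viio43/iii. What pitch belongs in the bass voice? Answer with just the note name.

C#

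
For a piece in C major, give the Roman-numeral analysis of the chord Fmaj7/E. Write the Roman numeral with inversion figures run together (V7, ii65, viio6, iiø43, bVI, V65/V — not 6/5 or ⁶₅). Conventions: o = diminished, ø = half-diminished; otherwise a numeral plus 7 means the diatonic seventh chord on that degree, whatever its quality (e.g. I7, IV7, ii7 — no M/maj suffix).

IV42

The pitches F-A-C-E form a major seventh chord rooted on F.
F is scale degree 4 in C major, and a major seventh chord on that degree is written IV7.
With E in the bass the chord is in third inversion, so the figured bass is 42.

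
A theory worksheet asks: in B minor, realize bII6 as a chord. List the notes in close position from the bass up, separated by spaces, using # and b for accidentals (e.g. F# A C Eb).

E G C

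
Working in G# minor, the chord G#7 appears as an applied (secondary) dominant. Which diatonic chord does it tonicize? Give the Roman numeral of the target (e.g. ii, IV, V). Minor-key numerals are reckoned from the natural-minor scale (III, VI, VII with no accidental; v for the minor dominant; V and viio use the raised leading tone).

iv

The chord is a dominant seventh chord on G#.
A dominant resolves down a perfect fifth: G# → C#. In G# minor, C# is scale degree 4, i.e. iv.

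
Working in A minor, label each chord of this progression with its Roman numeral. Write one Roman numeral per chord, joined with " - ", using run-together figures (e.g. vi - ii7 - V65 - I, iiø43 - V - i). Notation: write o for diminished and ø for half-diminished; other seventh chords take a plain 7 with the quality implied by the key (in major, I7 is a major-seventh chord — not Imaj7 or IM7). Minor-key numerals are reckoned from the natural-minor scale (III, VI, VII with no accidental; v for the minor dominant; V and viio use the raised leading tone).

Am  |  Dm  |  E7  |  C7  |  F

Am: minor triad on A = scale degree 1 → i.
Dm: minor triad on D = scale degree 4 → iv.
E7: dominant seventh chord on E = scale degree 5 → V7.
C7: a dominant seventh chord on C, the applied dominant of VI → V7/VI.
F: major triad on F = scale degree 6 → VI.

i - iv - V7 - V7/VI - VI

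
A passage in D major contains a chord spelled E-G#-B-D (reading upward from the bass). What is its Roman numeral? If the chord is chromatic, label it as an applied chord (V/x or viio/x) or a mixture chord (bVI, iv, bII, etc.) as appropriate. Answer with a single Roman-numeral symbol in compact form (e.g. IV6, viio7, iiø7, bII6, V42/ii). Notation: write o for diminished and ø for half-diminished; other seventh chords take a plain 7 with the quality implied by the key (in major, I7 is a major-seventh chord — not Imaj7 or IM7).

Stacked in thirds the chord is E-G#-B-D: a dominant seventh chord on E.
E is not a diatonic chord root with this quality in D major, but it lies a perfect fifth above A (V), so the chord functions as an applied dominant of V.

V7/V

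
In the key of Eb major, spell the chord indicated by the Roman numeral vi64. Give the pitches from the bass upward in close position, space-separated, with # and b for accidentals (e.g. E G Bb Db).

G C Eb

In Eb major, the submediant is C, and the diatonic chord built there is a minor triad.
Stacking thirds from C gives C-Eb-G.
The figured bass 64 indicates second inversion, placing the fifth (G) in the bass: G-C-Eb.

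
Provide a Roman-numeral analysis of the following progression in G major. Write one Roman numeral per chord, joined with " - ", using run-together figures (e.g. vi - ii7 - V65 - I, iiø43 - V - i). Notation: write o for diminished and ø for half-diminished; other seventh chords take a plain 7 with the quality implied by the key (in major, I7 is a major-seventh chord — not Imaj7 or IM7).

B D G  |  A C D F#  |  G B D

B-D-G has root G, degree 1 in G major, so I6.
A-C-D-F#: root D is the dominant; dominant seventh chord there is V43.
G-B-D: major triad on G = scale degree 1 → I.

I6 - V43 - I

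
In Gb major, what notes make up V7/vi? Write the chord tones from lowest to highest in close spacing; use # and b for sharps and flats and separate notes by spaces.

Bb D F Ab

V7/vi is a secondary dominant — the dominant seventh of vi. vi in Gb major is Eb, so the applied chord's root is Bb, a perfect fifth above.
Building a dominant seventh chord on Bb gives Bb-D-F-Ab.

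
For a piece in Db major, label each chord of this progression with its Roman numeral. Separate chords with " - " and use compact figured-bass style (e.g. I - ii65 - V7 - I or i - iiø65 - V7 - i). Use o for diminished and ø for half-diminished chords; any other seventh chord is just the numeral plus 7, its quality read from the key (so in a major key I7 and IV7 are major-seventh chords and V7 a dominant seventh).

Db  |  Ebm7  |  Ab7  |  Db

I - ii7 - V7 - I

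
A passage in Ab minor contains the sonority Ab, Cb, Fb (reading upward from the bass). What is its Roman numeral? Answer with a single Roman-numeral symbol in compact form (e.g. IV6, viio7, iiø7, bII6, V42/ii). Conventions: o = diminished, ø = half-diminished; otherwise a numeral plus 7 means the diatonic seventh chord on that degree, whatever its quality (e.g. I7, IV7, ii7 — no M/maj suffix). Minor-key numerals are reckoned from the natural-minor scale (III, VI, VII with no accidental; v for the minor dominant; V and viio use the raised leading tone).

The pitches Fb-Ab-Cb form a major triad rooted on Fb.
In Ab minor, Fb is the submediant; the diatonic major triad there is VI.
With Ab in the bass the chord is in first inversion, so the figured bass is 6.

VI6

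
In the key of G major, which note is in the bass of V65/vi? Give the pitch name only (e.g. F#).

D#

The applied chord V65/vi is rooted on B: B-D#-F#-A.
The figure 65 means first inversion — the third is in the bass.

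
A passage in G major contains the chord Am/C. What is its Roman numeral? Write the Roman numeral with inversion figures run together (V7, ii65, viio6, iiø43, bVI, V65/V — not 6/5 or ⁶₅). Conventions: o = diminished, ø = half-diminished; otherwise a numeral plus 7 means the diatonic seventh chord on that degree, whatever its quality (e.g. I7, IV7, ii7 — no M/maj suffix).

The pitches A-C-E form a minor triad rooted on A.
In G major, A is the supertonic; the diatonic minor triad there is ii.
With C in the bass the chord is in first inversion, so the figured bass is 6.

ii6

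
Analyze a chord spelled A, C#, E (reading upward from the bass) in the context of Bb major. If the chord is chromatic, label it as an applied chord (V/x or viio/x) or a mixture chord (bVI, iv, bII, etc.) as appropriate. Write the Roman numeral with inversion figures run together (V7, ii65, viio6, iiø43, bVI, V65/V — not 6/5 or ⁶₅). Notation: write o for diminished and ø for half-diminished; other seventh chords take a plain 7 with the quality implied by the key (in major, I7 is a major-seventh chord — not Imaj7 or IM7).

The pitches A-C#-E form a major triad rooted on A.
A is not a diatonic chord root with this quality in Bb major, but it lies a perfect fifth above D (iii), so the chord functions as an applied dominant of iii.

V/iii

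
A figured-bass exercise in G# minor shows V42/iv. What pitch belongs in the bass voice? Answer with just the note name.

F#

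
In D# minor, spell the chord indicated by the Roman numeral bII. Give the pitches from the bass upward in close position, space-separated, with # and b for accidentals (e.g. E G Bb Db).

Scale degree 2 in D# minor is E#; lowering it a half step gives E. bII is the Neapolitan chord — a major triad on the lowered second degree.
So the chord is E-G#-B.

E G# B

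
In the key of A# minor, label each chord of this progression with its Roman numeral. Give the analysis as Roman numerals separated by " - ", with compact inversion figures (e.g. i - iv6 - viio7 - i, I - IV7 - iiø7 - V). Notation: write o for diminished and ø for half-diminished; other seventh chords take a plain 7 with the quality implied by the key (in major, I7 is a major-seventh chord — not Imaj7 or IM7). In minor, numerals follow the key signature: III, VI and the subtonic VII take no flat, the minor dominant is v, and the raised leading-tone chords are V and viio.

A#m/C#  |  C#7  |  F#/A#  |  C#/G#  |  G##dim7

A#m/C#: root A# is the tonic; minor triad there is i6.
C#7 is the secondary dominant of VI (dominant seventh chord on C#): V7/VI.
F#/A# has root F#, degree 6 in A# minor, so VI6.
C#/G#: major triad on C# = scale degree 3 → III64.
G##dim7: fully diminished seventh chord on G## = scale degree 7 → viio7.

i6 - V7/VI - VI6 - III64 - viio7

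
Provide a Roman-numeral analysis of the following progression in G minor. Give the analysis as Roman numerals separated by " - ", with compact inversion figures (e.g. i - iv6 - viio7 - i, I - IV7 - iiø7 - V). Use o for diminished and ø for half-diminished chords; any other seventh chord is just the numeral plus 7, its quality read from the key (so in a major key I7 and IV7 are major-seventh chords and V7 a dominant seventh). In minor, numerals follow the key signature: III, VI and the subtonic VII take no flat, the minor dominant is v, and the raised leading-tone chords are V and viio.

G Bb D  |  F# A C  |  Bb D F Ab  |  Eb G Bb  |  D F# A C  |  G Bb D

i - viio - V7/VI - VI - V7 - i

G-Bb-D: root G is the tonic; minor triad there is i.
F#-A-C has root F#, degree 7 in G minor, so viio.
Bb-D-F-Ab is the secondary dominant of VI (dominant seventh chord on Bb): V7/VI.
Eb-G-Bb has root Eb, degree 6 in G minor, so VI.
D-F#-A-C: dominant seventh chord on D = scale degree 5 → V7.
G-Bb-D: minor triad on G = scale degree 1 → i.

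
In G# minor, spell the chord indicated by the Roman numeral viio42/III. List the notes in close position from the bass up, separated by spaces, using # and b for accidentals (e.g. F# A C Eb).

G A# C# E

The slash marks an applied leading-tone chord: viio of III. In G# minor, III is B, so the leading tone to it is A#, a half step below.
Building a fully diminished seventh chord on A# gives A#-C#-E-G.
With the 42 figure the chord is in third inversion; from the bass G upward in close position it reads G-A#-C#-E.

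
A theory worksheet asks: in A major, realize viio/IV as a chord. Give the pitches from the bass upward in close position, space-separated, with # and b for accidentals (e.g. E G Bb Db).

The slash marks an applied leading-tone chord: viio of IV. In A major, IV is D, so the leading tone to it is C#, a half step below.
Building a diminished triad on C# gives C#-E-G.

C# E G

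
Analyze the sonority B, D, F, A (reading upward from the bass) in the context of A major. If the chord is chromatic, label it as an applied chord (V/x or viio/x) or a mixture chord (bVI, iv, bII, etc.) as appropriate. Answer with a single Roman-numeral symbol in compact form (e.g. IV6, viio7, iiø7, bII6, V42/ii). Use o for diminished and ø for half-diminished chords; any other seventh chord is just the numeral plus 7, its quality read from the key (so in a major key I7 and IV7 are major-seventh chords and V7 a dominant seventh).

iiø7

The pitches B-D-F-A form a half-diminished seventh chord rooted on B.
B is the second degree of A major. This is the half-diminished supertonic seventh, borrowed from the parallel minor.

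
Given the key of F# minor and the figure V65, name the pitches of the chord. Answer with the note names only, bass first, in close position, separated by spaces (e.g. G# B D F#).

E# G# B C#

In F# minor, the dominant is C#. The dominant is major (leading tone raised), so V is a dominant seventh chord.
That chord is spelled C#-E#-G#-B.
The figured bass 65 indicates first inversion, placing the third (E#) in the bass: E#-G#-B-C#.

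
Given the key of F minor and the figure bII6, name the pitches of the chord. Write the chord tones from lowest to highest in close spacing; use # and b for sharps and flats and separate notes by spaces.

Scale degree 2 in F minor is G; lowering it a half step gives Gb. bII6 is the Neapolitan sixth — a major triad on the lowered second degree, here in its customary first inversion.
So the chord is Gb-Bb-Db, a major triad.
The figured bass 6 indicates first inversion, placing the third (Bb) in the bass: Bb-Db-Gb.

Bb Db Gb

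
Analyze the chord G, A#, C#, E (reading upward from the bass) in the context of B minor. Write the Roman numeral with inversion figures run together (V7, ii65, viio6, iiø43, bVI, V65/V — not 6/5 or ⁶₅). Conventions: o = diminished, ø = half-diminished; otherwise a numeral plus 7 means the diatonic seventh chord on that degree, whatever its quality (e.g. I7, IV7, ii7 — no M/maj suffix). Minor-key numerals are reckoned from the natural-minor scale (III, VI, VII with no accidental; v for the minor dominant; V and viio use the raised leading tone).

viio42

The pitches A#-C#-E-G form a fully diminished seventh chord rooted on A#.
In B minor, A# is the leading tone; the diatonic fully diminished seventh chord there is viio7.
With G in the bass the chord is in third inversion, so the figured bass is 42.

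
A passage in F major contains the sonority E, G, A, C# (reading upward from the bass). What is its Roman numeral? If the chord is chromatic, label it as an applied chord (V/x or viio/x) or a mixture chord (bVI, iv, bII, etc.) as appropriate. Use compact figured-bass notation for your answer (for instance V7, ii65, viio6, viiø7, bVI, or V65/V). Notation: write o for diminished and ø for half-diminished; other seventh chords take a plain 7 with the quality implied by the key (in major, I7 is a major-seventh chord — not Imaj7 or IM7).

The pitches A-C#-E-G form a dominant seventh chord rooted on A.
A is not a diatonic chord root with this quality in F major, but it lies a perfect fifth above D (vi), so the chord functions as an applied dominant of vi.
With E in the bass the chord is in second inversion, so the figured bass is 43.

V43/vi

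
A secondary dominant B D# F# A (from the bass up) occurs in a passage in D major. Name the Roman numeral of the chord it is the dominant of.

The chord is a dominant seventh chord on B.
A dominant resolves down a perfect fifth: B → E. In D major, E is scale degree 2, i.e. ii.

ii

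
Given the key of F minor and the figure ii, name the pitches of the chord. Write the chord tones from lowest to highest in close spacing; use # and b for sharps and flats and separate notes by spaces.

G Bb D

ii is the minor supertonic, borrowed from the parallel major (the Dorian ii). In F minor that root is G.
So the chord is G-Bb-D, a minor triad.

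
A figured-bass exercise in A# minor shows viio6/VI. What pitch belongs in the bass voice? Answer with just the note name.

G#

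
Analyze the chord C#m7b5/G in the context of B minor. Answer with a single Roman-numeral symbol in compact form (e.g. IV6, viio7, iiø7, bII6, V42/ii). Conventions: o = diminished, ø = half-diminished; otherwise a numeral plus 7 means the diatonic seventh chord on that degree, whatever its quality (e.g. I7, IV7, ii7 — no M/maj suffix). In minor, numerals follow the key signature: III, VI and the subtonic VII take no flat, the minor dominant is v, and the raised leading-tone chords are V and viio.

The pitches C#-E-G-B form a half-diminished seventh chord rooted on C#.
C# is scale degree 2 in B minor, and a half-diminished seventh chord on that degree is written iiø7.
With G in the bass the chord is in second inversion, so the figured bass is 43.

iiø43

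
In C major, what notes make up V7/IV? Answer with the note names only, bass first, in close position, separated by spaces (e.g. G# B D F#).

The slash means an applied dominant: we want the dominant of IV. In C major, IV is F major, and its dominant is built on C.
Building a dominant seventh chord on C gives C-E-G-Bb.

C E G Bb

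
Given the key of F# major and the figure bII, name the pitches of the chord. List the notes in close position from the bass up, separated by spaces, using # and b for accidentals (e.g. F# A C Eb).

bII is the Neapolitan chord — a major triad on the lowered second degree. In F# major that root is G.
So the chord is G-B-D, a major triad.

G B D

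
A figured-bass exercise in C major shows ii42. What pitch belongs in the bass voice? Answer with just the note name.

ii in C major has root D; the chord is D-F-A-C.
The figure 42 means third inversion — the seventh is in the bass.

C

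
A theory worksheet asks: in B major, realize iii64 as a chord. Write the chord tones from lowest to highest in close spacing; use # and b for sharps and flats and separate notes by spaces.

A# D# F#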